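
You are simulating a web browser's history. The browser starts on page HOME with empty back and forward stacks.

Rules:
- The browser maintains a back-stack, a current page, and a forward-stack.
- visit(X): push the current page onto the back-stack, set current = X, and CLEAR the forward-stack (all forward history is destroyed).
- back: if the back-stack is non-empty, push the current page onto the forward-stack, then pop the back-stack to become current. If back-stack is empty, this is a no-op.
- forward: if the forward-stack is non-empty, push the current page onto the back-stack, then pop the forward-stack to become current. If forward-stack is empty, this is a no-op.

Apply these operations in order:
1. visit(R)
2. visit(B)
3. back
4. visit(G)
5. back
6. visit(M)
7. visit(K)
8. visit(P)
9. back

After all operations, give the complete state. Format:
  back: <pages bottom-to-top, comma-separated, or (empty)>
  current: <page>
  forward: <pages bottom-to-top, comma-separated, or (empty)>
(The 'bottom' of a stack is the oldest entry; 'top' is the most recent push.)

After 1 (visit(R)): cur=R back=1 fwd=0
After 2 (visit(B)): cur=B back=2 fwd=0
After 3 (back): cur=R back=1 fwd=1
After 4 (visit(G)): cur=G back=2 fwd=0
After 5 (back): cur=R back=1 fwd=1
After 6 (visit(M)): cur=M back=2 fwd=0
After 7 (visit(K)): cur=K back=3 fwd=0
After 8 (visit(P)): cur=P back=4 fwd=0
After 9 (back): cur=K back=3 fwd=1

Answer: back: HOME,R,M
current: K
forward: P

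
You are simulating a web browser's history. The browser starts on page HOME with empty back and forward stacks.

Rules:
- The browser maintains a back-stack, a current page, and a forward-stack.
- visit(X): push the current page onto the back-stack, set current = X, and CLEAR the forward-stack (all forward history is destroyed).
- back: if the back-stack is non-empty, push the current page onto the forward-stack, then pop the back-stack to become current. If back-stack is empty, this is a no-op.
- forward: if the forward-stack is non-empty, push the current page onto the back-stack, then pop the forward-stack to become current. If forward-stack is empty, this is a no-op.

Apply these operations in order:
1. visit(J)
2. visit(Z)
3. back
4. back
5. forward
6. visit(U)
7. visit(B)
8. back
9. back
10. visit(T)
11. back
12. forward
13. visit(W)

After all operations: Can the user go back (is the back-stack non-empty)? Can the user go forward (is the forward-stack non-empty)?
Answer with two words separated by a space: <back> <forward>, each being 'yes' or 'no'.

Answer: yes no

Derivation:
After 1 (visit(J)): cur=J back=1 fwd=0
After 2 (visit(Z)): cur=Z back=2 fwd=0
After 3 (back): cur=J back=1 fwd=1
After 4 (back): cur=HOME back=0 fwd=2
After 5 (forward): cur=J back=1 fwd=1
After 6 (visit(U)): cur=U back=2 fwd=0
After 7 (visit(B)): cur=B back=3 fwd=0
After 8 (back): cur=U back=2 fwd=1
After 9 (back): cur=J back=1 fwd=2
After 10 (visit(T)): cur=T back=2 fwd=0
After 11 (back): cur=J back=1 fwd=1
After 12 (forward): cur=T back=2 fwd=0
After 13 (visit(W)): cur=W back=3 fwd=0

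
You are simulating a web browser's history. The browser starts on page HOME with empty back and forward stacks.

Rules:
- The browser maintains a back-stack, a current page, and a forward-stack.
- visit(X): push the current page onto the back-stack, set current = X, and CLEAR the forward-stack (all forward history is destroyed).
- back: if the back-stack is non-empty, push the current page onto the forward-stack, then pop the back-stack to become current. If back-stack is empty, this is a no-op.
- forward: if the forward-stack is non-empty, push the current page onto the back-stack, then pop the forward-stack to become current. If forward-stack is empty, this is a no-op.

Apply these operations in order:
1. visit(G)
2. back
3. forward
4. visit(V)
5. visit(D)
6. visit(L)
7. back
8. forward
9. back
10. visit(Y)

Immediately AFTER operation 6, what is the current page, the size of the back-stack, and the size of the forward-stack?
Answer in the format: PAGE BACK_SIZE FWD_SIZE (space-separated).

After 1 (visit(G)): cur=G back=1 fwd=0
After 2 (back): cur=HOME back=0 fwd=1
After 3 (forward): cur=G back=1 fwd=0
After 4 (visit(V)): cur=V back=2 fwd=0
After 5 (visit(D)): cur=D back=3 fwd=0
After 6 (visit(L)): cur=L back=4 fwd=0

L 4 0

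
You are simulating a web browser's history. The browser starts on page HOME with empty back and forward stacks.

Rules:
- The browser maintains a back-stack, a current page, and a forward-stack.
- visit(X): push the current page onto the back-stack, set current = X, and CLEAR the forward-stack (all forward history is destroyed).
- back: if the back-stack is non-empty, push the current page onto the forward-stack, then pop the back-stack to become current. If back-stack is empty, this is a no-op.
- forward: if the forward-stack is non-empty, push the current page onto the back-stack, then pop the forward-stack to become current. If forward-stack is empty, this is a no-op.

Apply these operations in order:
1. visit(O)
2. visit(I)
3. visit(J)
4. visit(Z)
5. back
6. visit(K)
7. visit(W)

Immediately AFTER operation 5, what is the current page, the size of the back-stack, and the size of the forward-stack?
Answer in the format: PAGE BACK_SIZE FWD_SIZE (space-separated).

After 1 (visit(O)): cur=O back=1 fwd=0
After 2 (visit(I)): cur=I back=2 fwd=0
After 3 (visit(J)): cur=J back=3 fwd=0
After 4 (visit(Z)): cur=Z back=4 fwd=0
After 5 (back): cur=J back=3 fwd=1

J 3 1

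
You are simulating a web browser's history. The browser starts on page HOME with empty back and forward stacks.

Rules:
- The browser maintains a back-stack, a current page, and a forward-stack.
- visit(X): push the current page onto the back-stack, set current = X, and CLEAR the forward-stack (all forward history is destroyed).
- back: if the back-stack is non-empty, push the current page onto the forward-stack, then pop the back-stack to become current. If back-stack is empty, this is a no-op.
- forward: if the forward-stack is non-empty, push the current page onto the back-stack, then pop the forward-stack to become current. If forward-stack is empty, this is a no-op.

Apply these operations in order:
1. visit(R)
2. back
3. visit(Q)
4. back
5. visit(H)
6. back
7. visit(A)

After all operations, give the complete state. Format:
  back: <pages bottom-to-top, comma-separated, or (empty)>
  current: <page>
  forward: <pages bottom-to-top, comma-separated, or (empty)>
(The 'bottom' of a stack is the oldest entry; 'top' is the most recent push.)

After 1 (visit(R)): cur=R back=1 fwd=0
After 2 (back): cur=HOME back=0 fwd=1
After 3 (visit(Q)): cur=Q back=1 fwd=0
After 4 (back): cur=HOME back=0 fwd=1
After 5 (visit(H)): cur=H back=1 fwd=0
After 6 (back): cur=HOME back=0 fwd=1
After 7 (visit(A)): cur=A back=1 fwd=0

Answer: back: HOME
current: A
forward: (empty)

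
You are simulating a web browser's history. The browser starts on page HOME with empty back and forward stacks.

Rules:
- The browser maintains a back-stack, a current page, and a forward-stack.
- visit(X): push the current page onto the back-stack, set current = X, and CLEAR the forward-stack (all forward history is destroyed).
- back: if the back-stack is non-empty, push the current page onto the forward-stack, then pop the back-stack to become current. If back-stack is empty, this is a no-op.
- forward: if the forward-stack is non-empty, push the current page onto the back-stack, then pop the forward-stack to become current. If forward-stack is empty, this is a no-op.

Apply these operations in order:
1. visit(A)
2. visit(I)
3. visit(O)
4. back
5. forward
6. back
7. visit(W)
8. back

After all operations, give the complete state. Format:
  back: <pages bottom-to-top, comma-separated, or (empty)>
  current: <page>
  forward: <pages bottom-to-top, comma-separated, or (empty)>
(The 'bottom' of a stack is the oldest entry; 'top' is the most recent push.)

After 1 (visit(A)): cur=A back=1 fwd=0
After 2 (visit(I)): cur=I back=2 fwd=0
After 3 (visit(O)): cur=O back=3 fwd=0
After 4 (back): cur=I back=2 fwd=1
After 5 (forward): cur=O back=3 fwd=0
After 6 (back): cur=I back=2 fwd=1
After 7 (visit(W)): cur=W back=3 fwd=0
After 8 (back): cur=I back=2 fwd=1

Answer: back: HOME,A
current: I
forward: W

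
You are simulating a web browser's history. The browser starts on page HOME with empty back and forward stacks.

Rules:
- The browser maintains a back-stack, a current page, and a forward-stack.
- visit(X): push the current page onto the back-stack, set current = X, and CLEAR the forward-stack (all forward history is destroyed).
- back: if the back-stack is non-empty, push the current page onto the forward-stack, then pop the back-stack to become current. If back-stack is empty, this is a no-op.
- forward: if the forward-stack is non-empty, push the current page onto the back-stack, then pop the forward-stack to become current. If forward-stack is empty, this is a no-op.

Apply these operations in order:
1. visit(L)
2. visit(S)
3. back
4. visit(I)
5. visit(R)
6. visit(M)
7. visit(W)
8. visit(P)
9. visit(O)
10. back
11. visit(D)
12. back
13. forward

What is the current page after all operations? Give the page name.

After 1 (visit(L)): cur=L back=1 fwd=0
After 2 (visit(S)): cur=S back=2 fwd=0
After 3 (back): cur=L back=1 fwd=1
After 4 (visit(I)): cur=I back=2 fwd=0
After 5 (visit(R)): cur=R back=3 fwd=0
After 6 (visit(M)): cur=M back=4 fwd=0
After 7 (visit(W)): cur=W back=5 fwd=0
After 8 (visit(P)): cur=P back=6 fwd=0
After 9 (visit(O)): cur=O back=7 fwd=0
After 10 (back): cur=P back=6 fwd=1
After 11 (visit(D)): cur=D back=7 fwd=0
After 12 (back): cur=P back=6 fwd=1
After 13 (forward): cur=D back=7 fwd=0

Answer: D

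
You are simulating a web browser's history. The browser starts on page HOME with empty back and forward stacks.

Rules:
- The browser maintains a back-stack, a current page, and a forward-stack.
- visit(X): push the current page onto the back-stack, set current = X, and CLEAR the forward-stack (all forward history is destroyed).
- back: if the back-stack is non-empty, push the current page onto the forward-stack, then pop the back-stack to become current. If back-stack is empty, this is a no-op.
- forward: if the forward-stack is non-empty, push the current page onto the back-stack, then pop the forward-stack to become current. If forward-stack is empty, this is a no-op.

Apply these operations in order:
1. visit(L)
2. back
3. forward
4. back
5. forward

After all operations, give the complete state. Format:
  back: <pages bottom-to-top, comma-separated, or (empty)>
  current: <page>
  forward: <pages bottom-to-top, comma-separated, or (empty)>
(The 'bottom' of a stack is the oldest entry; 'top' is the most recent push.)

After 1 (visit(L)): cur=L back=1 fwd=0
After 2 (back): cur=HOME back=0 fwd=1
After 3 (forward): cur=L back=1 fwd=0
After 4 (back): cur=HOME back=0 fwd=1
After 5 (forward): cur=L back=1 fwd=0

Answer: back: HOME
current: L
forward: (empty)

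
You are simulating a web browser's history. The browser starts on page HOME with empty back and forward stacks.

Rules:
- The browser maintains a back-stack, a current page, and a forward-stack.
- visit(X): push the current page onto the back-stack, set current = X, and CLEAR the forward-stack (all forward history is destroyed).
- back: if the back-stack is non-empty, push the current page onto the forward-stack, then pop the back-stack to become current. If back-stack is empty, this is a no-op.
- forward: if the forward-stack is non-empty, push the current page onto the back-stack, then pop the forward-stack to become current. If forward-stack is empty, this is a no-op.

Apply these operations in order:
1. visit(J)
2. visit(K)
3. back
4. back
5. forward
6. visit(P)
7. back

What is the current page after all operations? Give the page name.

Answer: J

Derivation:
After 1 (visit(J)): cur=J back=1 fwd=0
After 2 (visit(K)): cur=K back=2 fwd=0
After 3 (back): cur=J back=1 fwd=1
After 4 (back): cur=HOME back=0 fwd=2
After 5 (forward): cur=J back=1 fwd=1
After 6 (visit(P)): cur=P back=2 fwd=0
After 7 (back): cur=J back=1 fwd=1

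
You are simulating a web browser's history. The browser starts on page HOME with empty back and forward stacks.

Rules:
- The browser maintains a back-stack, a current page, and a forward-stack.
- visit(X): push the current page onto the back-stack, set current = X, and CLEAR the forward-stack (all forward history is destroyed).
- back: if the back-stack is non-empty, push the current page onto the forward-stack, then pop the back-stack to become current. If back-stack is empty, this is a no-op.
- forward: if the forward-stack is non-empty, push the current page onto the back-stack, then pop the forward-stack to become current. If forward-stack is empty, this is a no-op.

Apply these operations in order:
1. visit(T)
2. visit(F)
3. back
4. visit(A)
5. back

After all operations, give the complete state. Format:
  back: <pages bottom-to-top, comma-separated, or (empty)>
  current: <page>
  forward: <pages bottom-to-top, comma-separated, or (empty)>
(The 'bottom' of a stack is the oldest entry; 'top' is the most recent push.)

After 1 (visit(T)): cur=T back=1 fwd=0
After 2 (visit(F)): cur=F back=2 fwd=0
After 3 (back): cur=T back=1 fwd=1
After 4 (visit(A)): cur=A back=2 fwd=0
After 5 (back): cur=T back=1 fwd=1

Answer: back: HOME
current: T
forward: A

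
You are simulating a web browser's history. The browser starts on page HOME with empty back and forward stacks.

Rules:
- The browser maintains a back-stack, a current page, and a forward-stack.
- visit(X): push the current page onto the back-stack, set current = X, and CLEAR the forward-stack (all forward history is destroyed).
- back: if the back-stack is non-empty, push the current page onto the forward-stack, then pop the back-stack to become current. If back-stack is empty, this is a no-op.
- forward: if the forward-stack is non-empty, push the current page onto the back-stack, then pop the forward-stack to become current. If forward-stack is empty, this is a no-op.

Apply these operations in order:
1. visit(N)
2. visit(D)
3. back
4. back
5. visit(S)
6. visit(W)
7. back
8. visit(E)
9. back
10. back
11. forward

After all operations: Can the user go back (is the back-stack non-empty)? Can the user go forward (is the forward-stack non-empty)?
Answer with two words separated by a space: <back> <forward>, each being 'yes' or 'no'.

Answer: yes yes

Derivation:
After 1 (visit(N)): cur=N back=1 fwd=0
After 2 (visit(D)): cur=D back=2 fwd=0
After 3 (back): cur=N back=1 fwd=1
After 4 (back): cur=HOME back=0 fwd=2
After 5 (visit(S)): cur=S back=1 fwd=0
After 6 (visit(W)): cur=W back=2 fwd=0
After 7 (back): cur=S back=1 fwd=1
After 8 (visit(E)): cur=E back=2 fwd=0
After 9 (back): cur=S back=1 fwd=1
After 10 (back): cur=HOME back=0 fwd=2
After 11 (forward): cur=S back=1 fwd=1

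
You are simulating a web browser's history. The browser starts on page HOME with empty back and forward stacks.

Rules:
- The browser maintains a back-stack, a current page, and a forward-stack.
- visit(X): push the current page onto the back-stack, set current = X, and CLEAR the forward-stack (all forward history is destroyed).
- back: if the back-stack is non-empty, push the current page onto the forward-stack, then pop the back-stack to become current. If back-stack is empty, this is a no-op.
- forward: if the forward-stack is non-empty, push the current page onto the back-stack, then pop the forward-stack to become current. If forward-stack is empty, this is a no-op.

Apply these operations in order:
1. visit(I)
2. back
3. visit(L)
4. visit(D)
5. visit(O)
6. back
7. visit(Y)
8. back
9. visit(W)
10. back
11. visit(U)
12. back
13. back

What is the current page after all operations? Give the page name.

After 1 (visit(I)): cur=I back=1 fwd=0
After 2 (back): cur=HOME back=0 fwd=1
After 3 (visit(L)): cur=L back=1 fwd=0
After 4 (visit(D)): cur=D back=2 fwd=0
After 5 (visit(O)): cur=O back=3 fwd=0
After 6 (back): cur=D back=2 fwd=1
After 7 (visit(Y)): cur=Y back=3 fwd=0
After 8 (back): cur=D back=2 fwd=1
After 9 (visit(W)): cur=W back=3 fwd=0
After 10 (back): cur=D back=2 fwd=1
After 11 (visit(U)): cur=U back=3 fwd=0
After 12 (back): cur=D back=2 fwd=1
After 13 (back): cur=L back=1 fwd=2

Answer: L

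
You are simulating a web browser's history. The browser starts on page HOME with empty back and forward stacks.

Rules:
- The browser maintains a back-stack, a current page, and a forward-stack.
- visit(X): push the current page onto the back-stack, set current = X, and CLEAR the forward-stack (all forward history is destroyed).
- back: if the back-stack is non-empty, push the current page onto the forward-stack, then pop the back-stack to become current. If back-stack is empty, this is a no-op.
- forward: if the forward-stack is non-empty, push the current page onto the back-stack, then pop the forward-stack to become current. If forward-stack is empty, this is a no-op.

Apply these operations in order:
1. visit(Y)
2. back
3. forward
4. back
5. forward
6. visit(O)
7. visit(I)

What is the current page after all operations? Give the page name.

After 1 (visit(Y)): cur=Y back=1 fwd=0
After 2 (back): cur=HOME back=0 fwd=1
After 3 (forward): cur=Y back=1 fwd=0
After 4 (back): cur=HOME back=0 fwd=1
After 5 (forward): cur=Y back=1 fwd=0
After 6 (visit(O)): cur=O back=2 fwd=0
After 7 (visit(I)): cur=I back=3 fwd=0

Answer: I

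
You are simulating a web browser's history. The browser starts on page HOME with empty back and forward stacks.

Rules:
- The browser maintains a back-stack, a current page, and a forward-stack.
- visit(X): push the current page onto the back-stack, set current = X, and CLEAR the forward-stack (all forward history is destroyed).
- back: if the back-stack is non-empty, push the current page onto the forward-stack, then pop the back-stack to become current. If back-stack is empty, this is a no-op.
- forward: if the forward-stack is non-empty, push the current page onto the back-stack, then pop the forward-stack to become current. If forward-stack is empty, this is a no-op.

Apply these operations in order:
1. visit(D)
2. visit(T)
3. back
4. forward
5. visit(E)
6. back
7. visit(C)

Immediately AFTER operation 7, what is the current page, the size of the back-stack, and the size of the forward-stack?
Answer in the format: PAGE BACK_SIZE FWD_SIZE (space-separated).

After 1 (visit(D)): cur=D back=1 fwd=0
After 2 (visit(T)): cur=T back=2 fwd=0
After 3 (back): cur=D back=1 fwd=1
After 4 (forward): cur=T back=2 fwd=0
After 5 (visit(E)): cur=E back=3 fwd=0
After 6 (back): cur=T back=2 fwd=1
After 7 (visit(C)): cur=C back=3 fwd=0

C 3 0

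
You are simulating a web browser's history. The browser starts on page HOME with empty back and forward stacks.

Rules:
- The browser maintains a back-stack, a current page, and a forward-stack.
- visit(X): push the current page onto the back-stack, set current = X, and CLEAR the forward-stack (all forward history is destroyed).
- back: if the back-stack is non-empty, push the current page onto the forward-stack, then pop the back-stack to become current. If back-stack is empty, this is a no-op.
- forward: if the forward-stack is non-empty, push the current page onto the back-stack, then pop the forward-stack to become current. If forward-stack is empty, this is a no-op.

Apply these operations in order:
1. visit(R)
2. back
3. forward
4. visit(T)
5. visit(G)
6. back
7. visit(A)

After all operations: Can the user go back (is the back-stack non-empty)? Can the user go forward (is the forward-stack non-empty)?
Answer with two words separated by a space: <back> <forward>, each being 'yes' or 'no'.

Answer: yes no

Derivation:
After 1 (visit(R)): cur=R back=1 fwd=0
After 2 (back): cur=HOME back=0 fwd=1
After 3 (forward): cur=R back=1 fwd=0
After 4 (visit(T)): cur=T back=2 fwd=0
After 5 (visit(G)): cur=G back=3 fwd=0
After 6 (back): cur=T back=2 fwd=1
After 7 (visit(A)): cur=A back=3 fwd=0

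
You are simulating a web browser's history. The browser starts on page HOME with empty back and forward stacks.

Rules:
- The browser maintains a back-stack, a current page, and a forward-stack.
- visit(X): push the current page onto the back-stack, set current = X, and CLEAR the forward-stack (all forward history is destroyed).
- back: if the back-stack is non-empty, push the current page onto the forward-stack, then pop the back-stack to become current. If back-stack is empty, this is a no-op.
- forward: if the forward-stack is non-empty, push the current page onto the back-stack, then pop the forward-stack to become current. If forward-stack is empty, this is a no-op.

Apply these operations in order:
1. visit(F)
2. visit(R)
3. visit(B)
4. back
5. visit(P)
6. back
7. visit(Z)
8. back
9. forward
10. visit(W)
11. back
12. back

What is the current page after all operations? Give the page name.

Answer: R

Derivation:
After 1 (visit(F)): cur=F back=1 fwd=0
After 2 (visit(R)): cur=R back=2 fwd=0
After 3 (visit(B)): cur=B back=3 fwd=0
After 4 (back): cur=R back=2 fwd=1
After 5 (visit(P)): cur=P back=3 fwd=0
After 6 (back): cur=R back=2 fwd=1
After 7 (visit(Z)): cur=Z back=3 fwd=0
After 8 (back): cur=R back=2 fwd=1
After 9 (forward): cur=Z back=3 fwd=0
After 10 (visit(W)): cur=W back=4 fwd=0
After 11 (back): cur=Z back=3 fwd=1
After 12 (back): cur=R back=2 fwd=2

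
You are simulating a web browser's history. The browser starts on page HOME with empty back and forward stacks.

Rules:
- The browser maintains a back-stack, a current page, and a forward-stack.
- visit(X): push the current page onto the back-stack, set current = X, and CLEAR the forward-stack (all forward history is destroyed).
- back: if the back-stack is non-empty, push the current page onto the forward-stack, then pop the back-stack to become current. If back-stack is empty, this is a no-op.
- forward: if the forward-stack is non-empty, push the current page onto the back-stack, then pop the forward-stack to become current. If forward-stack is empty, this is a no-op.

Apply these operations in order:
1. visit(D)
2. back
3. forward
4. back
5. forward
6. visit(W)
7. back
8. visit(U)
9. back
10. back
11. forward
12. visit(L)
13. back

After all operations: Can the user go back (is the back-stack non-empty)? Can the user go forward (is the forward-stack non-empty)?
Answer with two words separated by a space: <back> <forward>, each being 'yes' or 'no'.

After 1 (visit(D)): cur=D back=1 fwd=0
After 2 (back): cur=HOME back=0 fwd=1
After 3 (forward): cur=D back=1 fwd=0
After 4 (back): cur=HOME back=0 fwd=1
After 5 (forward): cur=D back=1 fwd=0
After 6 (visit(W)): cur=W back=2 fwd=0
After 7 (back): cur=D back=1 fwd=1
After 8 (visit(U)): cur=U back=2 fwd=0
After 9 (back): cur=D back=1 fwd=1
After 10 (back): cur=HOME back=0 fwd=2
After 11 (forward): cur=D back=1 fwd=1
After 12 (visit(L)): cur=L back=2 fwd=0
After 13 (back): cur=D back=1 fwd=1

Answer: yes yes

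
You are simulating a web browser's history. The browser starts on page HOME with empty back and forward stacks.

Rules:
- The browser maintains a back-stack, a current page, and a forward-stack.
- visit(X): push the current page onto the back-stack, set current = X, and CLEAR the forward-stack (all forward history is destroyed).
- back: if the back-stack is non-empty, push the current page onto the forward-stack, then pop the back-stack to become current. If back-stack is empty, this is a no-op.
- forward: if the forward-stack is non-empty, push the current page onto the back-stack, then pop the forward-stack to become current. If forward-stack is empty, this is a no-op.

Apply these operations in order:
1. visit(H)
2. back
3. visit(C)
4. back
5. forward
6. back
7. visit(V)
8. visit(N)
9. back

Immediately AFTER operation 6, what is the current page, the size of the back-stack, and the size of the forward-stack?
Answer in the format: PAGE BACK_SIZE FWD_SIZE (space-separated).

After 1 (visit(H)): cur=H back=1 fwd=0
After 2 (back): cur=HOME back=0 fwd=1
After 3 (visit(C)): cur=C back=1 fwd=0
After 4 (back): cur=HOME back=0 fwd=1
After 5 (forward): cur=C back=1 fwd=0
After 6 (back): cur=HOME back=0 fwd=1

HOME 0 1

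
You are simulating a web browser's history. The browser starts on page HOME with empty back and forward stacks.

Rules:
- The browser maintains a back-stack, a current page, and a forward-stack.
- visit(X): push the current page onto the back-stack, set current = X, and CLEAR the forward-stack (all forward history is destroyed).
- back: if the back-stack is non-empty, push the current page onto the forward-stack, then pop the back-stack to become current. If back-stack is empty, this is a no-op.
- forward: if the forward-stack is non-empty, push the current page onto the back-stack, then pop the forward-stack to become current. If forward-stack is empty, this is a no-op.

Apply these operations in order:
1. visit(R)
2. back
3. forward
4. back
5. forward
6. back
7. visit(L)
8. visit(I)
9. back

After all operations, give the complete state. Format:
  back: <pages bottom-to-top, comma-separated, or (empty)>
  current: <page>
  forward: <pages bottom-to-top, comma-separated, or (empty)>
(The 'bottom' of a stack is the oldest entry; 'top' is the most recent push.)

Answer: back: HOME
current: L
forward: I

Derivation:
After 1 (visit(R)): cur=R back=1 fwd=0
After 2 (back): cur=HOME back=0 fwd=1
After 3 (forward): cur=R back=1 fwd=0
After 4 (back): cur=HOME back=0 fwd=1
After 5 (forward): cur=R back=1 fwd=0
After 6 (back): cur=HOME back=0 fwd=1
After 7 (visit(L)): cur=L back=1 fwd=0
After 8 (visit(I)): cur=I back=2 fwd=0
After 9 (back): cur=L back=1 fwd=1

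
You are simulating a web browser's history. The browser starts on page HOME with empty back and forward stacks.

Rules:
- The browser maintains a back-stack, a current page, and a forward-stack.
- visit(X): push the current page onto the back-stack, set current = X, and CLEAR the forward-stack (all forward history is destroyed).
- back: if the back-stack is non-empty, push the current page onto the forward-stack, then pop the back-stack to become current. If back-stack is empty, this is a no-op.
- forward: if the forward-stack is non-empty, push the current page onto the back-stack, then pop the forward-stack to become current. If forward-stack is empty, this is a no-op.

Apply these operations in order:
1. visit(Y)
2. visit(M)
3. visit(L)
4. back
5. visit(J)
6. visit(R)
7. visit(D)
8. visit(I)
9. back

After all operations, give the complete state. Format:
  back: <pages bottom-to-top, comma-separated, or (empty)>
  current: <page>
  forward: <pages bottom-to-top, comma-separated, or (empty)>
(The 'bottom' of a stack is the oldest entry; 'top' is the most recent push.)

Answer: back: HOME,Y,M,J,R
current: D
forward: I

Derivation:
After 1 (visit(Y)): cur=Y back=1 fwd=0
After 2 (visit(M)): cur=M back=2 fwd=0
After 3 (visit(L)): cur=L back=3 fwd=0
After 4 (back): cur=M back=2 fwd=1
After 5 (visit(J)): cur=J back=3 fwd=0
After 6 (visit(R)): cur=R back=4 fwd=0
After 7 (visit(D)): cur=D back=5 fwd=0
After 8 (visit(I)): cur=I back=6 fwd=0
After 9 (back): cur=D back=5 fwd=1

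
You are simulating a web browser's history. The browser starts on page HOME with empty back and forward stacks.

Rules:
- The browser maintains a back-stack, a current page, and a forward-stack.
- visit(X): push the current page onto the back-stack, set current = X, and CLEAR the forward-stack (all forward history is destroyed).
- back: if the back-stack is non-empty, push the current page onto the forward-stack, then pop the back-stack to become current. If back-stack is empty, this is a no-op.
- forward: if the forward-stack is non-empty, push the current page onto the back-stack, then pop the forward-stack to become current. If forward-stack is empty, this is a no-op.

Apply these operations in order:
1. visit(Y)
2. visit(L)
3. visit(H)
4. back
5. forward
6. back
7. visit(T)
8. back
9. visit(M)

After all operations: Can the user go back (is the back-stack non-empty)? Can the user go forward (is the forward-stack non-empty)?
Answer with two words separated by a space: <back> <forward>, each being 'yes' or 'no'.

After 1 (visit(Y)): cur=Y back=1 fwd=0
After 2 (visit(L)): cur=L back=2 fwd=0
After 3 (visit(H)): cur=H back=3 fwd=0
After 4 (back): cur=L back=2 fwd=1
After 5 (forward): cur=H back=3 fwd=0
After 6 (back): cur=L back=2 fwd=1
After 7 (visit(T)): cur=T back=3 fwd=0
After 8 (back): cur=L back=2 fwd=1
After 9 (visit(M)): cur=M back=3 fwd=0

Answer: yes no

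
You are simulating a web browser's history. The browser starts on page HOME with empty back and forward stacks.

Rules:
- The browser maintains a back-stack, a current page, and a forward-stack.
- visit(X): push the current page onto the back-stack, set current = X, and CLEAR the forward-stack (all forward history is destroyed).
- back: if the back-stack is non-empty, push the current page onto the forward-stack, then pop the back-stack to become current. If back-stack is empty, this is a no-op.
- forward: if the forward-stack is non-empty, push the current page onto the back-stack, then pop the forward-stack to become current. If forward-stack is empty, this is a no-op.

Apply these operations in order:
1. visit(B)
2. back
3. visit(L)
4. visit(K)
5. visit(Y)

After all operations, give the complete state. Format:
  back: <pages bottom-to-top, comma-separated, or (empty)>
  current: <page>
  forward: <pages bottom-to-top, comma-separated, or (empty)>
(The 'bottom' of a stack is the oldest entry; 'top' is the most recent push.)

Answer: back: HOME,L,K
current: Y
forward: (empty)

Derivation:
After 1 (visit(B)): cur=B back=1 fwd=0
After 2 (back): cur=HOME back=0 fwd=1
After 3 (visit(L)): cur=L back=1 fwd=0
After 4 (visit(K)): cur=K back=2 fwd=0
After 5 (visit(Y)): cur=Y back=3 fwd=0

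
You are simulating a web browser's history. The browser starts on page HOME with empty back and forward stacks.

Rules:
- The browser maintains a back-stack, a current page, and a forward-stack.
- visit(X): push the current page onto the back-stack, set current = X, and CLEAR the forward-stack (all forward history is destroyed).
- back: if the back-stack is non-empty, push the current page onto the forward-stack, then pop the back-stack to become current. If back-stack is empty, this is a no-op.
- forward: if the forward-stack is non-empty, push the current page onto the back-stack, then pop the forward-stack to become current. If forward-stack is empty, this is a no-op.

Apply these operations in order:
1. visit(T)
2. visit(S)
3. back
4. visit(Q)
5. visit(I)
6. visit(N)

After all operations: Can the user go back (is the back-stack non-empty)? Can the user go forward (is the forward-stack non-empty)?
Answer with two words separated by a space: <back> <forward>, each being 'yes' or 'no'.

After 1 (visit(T)): cur=T back=1 fwd=0
After 2 (visit(S)): cur=S back=2 fwd=0
After 3 (back): cur=T back=1 fwd=1
After 4 (visit(Q)): cur=Q back=2 fwd=0
After 5 (visit(I)): cur=I back=3 fwd=0
After 6 (visit(N)): cur=N back=4 fwd=0

Answer: yes no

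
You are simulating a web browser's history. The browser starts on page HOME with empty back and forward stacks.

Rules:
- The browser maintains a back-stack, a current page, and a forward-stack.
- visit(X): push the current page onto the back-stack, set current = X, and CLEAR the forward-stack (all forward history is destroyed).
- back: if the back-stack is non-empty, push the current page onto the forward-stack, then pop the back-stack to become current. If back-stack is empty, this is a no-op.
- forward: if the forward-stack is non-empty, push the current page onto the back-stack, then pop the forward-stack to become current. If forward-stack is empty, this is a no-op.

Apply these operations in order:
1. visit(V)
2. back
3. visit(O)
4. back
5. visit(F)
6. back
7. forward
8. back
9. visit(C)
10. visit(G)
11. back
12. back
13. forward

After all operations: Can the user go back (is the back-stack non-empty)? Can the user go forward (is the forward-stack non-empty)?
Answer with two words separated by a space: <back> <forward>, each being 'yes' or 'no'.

After 1 (visit(V)): cur=V back=1 fwd=0
After 2 (back): cur=HOME back=0 fwd=1
After 3 (visit(O)): cur=O back=1 fwd=0
After 4 (back): cur=HOME back=0 fwd=1
After 5 (visit(F)): cur=F back=1 fwd=0
After 6 (back): cur=HOME back=0 fwd=1
After 7 (forward): cur=F back=1 fwd=0
After 8 (back): cur=HOME back=0 fwd=1
After 9 (visit(C)): cur=C back=1 fwd=0
After 10 (visit(G)): cur=G back=2 fwd=0
After 11 (back): cur=C back=1 fwd=1
After 12 (back): cur=HOME back=0 fwd=2
After 13 (forward): cur=C back=1 fwd=1

Answer: yes yes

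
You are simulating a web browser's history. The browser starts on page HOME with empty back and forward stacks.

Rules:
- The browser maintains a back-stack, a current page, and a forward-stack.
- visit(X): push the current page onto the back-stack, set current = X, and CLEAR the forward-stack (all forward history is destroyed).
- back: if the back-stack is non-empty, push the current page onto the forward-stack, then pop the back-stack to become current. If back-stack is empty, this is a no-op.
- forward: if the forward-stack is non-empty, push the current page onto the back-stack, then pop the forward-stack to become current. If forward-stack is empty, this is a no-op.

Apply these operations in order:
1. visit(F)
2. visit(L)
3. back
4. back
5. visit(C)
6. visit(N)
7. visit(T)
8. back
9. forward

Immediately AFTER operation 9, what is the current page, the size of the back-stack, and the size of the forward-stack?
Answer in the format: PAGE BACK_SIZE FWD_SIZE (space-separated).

After 1 (visit(F)): cur=F back=1 fwd=0
After 2 (visit(L)): cur=L back=2 fwd=0
After 3 (back): cur=F back=1 fwd=1
After 4 (back): cur=HOME back=0 fwd=2
After 5 (visit(C)): cur=C back=1 fwd=0
After 6 (visit(N)): cur=N back=2 fwd=0
After 7 (visit(T)): cur=T back=3 fwd=0
After 8 (back): cur=N back=2 fwd=1
After 9 (forward): cur=T back=3 fwd=0

T 3 0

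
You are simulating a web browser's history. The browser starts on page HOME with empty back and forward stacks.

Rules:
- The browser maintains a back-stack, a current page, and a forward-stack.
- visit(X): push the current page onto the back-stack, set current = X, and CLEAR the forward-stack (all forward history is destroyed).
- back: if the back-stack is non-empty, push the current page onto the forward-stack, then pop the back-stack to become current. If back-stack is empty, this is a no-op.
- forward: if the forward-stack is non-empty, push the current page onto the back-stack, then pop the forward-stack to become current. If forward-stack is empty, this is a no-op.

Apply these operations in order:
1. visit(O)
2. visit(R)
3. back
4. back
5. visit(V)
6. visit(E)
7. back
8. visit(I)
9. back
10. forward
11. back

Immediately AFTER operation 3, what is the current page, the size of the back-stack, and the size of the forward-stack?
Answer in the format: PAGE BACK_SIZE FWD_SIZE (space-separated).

After 1 (visit(O)): cur=O back=1 fwd=0
After 2 (visit(R)): cur=R back=2 fwd=0
After 3 (back): cur=O back=1 fwd=1

O 1 1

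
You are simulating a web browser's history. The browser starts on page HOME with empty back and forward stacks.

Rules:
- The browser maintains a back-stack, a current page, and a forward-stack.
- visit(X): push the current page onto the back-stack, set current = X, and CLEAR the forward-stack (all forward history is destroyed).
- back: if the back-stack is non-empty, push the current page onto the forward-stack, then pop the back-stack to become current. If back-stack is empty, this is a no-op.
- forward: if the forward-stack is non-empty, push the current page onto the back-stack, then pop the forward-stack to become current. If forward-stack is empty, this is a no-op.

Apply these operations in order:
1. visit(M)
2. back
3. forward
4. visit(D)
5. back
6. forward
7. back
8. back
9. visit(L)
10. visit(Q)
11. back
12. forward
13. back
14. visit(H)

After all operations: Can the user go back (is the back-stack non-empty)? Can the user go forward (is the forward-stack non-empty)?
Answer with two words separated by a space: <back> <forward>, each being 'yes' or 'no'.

After 1 (visit(M)): cur=M back=1 fwd=0
After 2 (back): cur=HOME back=0 fwd=1
After 3 (forward): cur=M back=1 fwd=0
After 4 (visit(D)): cur=D back=2 fwd=0
After 5 (back): cur=M back=1 fwd=1
After 6 (forward): cur=D back=2 fwd=0
After 7 (back): cur=M back=1 fwd=1
After 8 (back): cur=HOME back=0 fwd=2
After 9 (visit(L)): cur=L back=1 fwd=0
After 10 (visit(Q)): cur=Q back=2 fwd=0
After 11 (back): cur=L back=1 fwd=1
After 12 (forward): cur=Q back=2 fwd=0
After 13 (back): cur=L back=1 fwd=1
After 14 (visit(H)): cur=H back=2 fwd=0

Answer: yes no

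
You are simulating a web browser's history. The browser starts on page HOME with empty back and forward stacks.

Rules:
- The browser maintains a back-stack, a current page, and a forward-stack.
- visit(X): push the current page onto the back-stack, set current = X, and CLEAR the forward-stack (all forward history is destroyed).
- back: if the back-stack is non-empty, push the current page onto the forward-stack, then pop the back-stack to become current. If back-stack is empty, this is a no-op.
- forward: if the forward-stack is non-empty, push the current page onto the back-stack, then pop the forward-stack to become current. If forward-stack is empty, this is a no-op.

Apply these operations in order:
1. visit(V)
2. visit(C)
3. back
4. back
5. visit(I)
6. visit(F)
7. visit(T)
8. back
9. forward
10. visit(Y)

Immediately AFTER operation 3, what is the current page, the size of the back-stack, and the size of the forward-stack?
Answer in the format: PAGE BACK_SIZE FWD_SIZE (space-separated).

After 1 (visit(V)): cur=V back=1 fwd=0
After 2 (visit(C)): cur=C back=2 fwd=0
After 3 (back): cur=V back=1 fwd=1

V 1 1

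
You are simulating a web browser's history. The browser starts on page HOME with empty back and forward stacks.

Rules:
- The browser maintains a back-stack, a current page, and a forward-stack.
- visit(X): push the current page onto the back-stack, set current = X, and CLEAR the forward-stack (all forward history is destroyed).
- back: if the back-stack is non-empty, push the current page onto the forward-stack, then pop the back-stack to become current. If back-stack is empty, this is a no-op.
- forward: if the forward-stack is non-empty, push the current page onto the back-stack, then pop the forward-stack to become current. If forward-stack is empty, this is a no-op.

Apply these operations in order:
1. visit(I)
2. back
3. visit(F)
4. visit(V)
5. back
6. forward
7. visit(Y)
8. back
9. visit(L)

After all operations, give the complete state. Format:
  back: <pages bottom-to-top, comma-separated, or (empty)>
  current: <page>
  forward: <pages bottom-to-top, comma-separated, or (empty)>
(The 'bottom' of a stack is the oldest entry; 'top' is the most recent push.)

Answer: back: HOME,F,V
current: L
forward: (empty)

Derivation:
After 1 (visit(I)): cur=I back=1 fwd=0
After 2 (back): cur=HOME back=0 fwd=1
After 3 (visit(F)): cur=F back=1 fwd=0
After 4 (visit(V)): cur=V back=2 fwd=0
After 5 (back): cur=F back=1 fwd=1
After 6 (forward): cur=V back=2 fwd=0
After 7 (visit(Y)): cur=Y back=3 fwd=0
After 8 (back): cur=V back=2 fwd=1
After 9 (visit(L)): cur=L back=3 fwd=0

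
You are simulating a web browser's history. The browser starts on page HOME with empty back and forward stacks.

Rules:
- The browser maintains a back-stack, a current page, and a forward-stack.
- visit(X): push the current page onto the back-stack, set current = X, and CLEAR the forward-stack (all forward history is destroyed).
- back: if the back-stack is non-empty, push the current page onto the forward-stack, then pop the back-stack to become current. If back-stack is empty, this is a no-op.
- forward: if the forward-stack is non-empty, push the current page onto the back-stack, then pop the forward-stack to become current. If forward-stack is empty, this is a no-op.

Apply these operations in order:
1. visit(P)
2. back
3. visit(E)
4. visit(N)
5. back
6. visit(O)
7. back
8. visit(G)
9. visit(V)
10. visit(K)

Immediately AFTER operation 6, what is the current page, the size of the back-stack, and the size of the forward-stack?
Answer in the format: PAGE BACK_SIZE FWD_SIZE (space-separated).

After 1 (visit(P)): cur=P back=1 fwd=0
After 2 (back): cur=HOME back=0 fwd=1
After 3 (visit(E)): cur=E back=1 fwd=0
After 4 (visit(N)): cur=N back=2 fwd=0
After 5 (back): cur=E back=1 fwd=1
After 6 (visit(O)): cur=O back=2 fwd=0

O 2 0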